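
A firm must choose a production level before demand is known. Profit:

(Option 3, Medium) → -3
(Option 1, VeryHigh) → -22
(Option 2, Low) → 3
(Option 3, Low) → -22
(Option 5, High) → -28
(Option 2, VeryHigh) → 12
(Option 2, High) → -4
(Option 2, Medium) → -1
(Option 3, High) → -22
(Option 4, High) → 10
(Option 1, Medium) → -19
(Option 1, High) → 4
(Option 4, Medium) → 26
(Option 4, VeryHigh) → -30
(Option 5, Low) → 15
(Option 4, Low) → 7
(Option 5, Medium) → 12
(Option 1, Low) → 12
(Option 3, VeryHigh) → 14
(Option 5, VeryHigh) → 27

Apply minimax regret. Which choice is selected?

Option 2

Column bests: Low=15, Medium=26, High=10, VeryHigh=27.
Option 1 regrets: 3, 45, 6, 49 → max 49
Option 2 regrets: 12, 27, 14, 15 → max 27
Option 3 regrets: 37, 29, 32, 13 → max 37
Option 4 regrets: 8, 0, 0, 57 → max 57
Option 5 regrets: 0, 14, 38, 0 → max 38
Smallest max regret = 27 → Option 2.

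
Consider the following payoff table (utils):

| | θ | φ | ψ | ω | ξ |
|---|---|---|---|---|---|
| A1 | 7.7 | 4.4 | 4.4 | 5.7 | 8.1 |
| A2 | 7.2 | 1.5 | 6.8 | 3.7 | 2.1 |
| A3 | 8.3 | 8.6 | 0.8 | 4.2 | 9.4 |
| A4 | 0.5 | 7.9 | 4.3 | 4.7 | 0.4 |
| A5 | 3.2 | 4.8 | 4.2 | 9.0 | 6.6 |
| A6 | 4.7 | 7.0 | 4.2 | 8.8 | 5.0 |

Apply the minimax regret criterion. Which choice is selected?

Column bests: θ=8.3, φ=8.6, ψ=6.8, ω=9.0, ξ=9.4.
A1 regrets: 0.6, 4.2, 2.4, 3.3, 1.3 → max 4.2
A2 regrets: 1.1, 7.1, 0.0, 5.3, 7.3 → max 7.3
A3 regrets: 0.0, 0.0, 6.0, 4.8, 0.0 → max 6.0
A4 regrets: 7.8, 0.7, 2.5, 4.3, 9.0 → max 9.0
A5 regrets: 5.1, 3.8, 2.6, 0.0, 2.8 → max 5.1
A6 regrets: 3.6, 1.6, 2.6, 0.2, 4.4 → max 4.4
Smallest max regret = 4.2 → A1.

A1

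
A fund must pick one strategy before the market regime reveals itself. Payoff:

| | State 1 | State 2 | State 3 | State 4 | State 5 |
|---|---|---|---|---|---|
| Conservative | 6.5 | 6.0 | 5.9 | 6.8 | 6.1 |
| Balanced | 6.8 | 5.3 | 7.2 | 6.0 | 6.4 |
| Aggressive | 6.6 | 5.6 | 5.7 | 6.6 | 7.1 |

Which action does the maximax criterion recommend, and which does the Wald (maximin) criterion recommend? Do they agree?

maximax → Balanced; maximin → Conservative (disagree)

Row maxima: Conservative=6.8, Balanced=7.2, Aggressive=7.1
Best best-case = 7.2 → Balanced.
Row minima: Conservative=5.9, Balanced=5.3, Aggressive=5.6
Best worst-case = 5.9 → Conservative.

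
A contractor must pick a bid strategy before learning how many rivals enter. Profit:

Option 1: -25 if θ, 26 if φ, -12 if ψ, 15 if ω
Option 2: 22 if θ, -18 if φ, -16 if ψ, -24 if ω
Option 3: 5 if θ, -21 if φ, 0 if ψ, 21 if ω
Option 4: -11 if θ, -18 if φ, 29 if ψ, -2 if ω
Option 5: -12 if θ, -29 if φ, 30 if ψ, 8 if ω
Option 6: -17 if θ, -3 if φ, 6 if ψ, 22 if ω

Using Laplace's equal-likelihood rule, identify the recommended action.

Option 6

Row averages: Option 1=1, Option 2=-9, Option 3=1.25, Option 4=-0.5, Option 5=-0.75, Option 6=2
Highest average = 2 → Option 6.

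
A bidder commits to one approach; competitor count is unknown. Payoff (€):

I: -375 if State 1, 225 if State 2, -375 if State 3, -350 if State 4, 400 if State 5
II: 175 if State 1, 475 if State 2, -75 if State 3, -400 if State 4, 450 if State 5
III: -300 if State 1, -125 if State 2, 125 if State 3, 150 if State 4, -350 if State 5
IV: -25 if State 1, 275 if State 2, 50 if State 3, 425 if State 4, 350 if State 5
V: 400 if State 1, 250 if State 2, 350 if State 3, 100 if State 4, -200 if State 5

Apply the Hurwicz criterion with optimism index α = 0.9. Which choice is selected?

II

I: 0.9·400 + 0.1·(-375) = 322.5
II: 0.9·475 + 0.1·(-400) = 387.5
III: 0.9·150 + 0.1·(-350) = 100
IV: 0.9·425 + 0.1·(-25) = 380
V: 0.9·400 + 0.1·(-200) = 340
Highest Hurwicz score = 387.5 → II.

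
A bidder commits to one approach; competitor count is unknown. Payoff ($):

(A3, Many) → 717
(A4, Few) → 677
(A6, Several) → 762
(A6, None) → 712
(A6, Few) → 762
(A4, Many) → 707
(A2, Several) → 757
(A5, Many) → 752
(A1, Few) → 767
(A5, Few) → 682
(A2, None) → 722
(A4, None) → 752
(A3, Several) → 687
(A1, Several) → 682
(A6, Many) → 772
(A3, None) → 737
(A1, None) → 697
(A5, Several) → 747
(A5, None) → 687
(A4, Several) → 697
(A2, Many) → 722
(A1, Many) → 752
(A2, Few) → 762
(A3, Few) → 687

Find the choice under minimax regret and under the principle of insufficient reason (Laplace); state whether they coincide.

Column bests: None=752, Few=767, Several=762, Many=772.
A1 regrets: 55, 0, 80, 20 → max 80
A2 regrets: 30, 5, 5, 50 → max 50
A3 regrets: 15, 80, 75, 55 → max 80
A4 regrets: 0, 90, 65, 65 → max 90
A5 regrets: 65, 85, 15, 20 → max 85
A6 regrets: 40, 5, 0, 0 → max 40
Smallest max regret = 40 → A6.
Row averages: A1=724.5, A2=740.75, A3=707, A4=708.25, A5=717, A6=752
Highest average = 752 → A6.

minimax regret → A6; laplace → A6 (agree)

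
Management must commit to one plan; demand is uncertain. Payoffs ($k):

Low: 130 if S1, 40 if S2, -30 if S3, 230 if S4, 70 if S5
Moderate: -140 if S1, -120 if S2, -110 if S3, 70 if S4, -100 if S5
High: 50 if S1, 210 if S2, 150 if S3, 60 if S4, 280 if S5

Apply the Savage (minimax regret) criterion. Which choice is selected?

Column bests: S1=130, S2=210, S3=150, S4=230, S5=280.
Low regrets: 0, 170, 180, 0, 210 → max 210
Moderate regrets: 270, 330, 260, 160, 380 → max 380
High regrets: 80, 0, 0, 170, 0 → max 170
Smallest max regret = 170 → High.

High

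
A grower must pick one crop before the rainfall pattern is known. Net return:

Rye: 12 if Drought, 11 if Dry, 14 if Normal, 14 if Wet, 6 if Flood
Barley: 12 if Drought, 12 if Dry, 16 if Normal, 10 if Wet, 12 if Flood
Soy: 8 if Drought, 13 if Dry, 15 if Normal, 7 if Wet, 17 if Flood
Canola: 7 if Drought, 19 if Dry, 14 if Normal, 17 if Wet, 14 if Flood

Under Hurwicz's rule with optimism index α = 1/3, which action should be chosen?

Rye: 1/3·14 + 2/3·6 = 26/3
Barley: 1/3·16 + 2/3·10 = 12
Soy: 1/3·17 + 2/3·7 = 31/3
Canola: 1/3·19 + 2/3·7 = 11
Highest Hurwicz score = 12 → Barley.

Barley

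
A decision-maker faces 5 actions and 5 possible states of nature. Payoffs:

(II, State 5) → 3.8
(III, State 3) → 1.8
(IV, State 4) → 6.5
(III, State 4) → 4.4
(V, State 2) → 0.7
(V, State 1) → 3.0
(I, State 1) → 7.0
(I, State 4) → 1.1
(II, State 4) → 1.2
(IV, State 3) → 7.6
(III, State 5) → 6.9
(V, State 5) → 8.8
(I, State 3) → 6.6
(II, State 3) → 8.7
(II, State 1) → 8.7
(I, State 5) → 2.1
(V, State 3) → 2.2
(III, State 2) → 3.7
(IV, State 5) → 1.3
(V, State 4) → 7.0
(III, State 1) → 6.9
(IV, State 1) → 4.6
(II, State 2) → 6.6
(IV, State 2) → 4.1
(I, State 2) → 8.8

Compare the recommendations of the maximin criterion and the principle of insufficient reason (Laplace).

Row minima: I=1.1, II=1.2, III=1.8, IV=1.3, V=0.7
Best worst-case = 1.8 → III.
Row averages: I=5.12, II=5.8, III=4.74, IV=4.82, V=4.34
Highest average = 5.8 → II.

maximin → III; laplace → II (disagree)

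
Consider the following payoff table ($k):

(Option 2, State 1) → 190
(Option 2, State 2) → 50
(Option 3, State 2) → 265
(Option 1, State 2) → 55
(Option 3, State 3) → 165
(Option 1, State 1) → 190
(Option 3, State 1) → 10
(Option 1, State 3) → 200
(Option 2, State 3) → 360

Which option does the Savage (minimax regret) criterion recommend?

Option 3

Column bests: State 1=190, State 2=265, State 3=360.
Option 1 regrets: 0, 210, 160 → max 210
Option 2 regrets: 0, 215, 0 → max 215
Option 3 regrets: 180, 0, 195 → max 195
Smallest max regret = 195 → Option 3.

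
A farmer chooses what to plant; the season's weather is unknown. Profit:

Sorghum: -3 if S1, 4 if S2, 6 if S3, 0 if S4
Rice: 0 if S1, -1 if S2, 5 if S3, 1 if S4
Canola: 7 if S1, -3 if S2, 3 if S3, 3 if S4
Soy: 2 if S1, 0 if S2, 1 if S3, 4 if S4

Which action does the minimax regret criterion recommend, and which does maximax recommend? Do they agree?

Column bests: S1=7, S2=4, S3=6, S4=4.
Sorghum regrets: 10, 0, 0, 4 → max 10
Rice regrets: 7, 5, 1, 3 → max 7
Canola regrets: 0, 7, 3, 1 → max 7
Soy regrets: 5, 4, 5, 0 → max 5
Smallest max regret = 5 → Soy.
Row maxima: Sorghum=6, Rice=5, Canola=7, Soy=4
Best best-case = 7 → Canola.

minimax regret → Soy; maximax → Canola (disagree)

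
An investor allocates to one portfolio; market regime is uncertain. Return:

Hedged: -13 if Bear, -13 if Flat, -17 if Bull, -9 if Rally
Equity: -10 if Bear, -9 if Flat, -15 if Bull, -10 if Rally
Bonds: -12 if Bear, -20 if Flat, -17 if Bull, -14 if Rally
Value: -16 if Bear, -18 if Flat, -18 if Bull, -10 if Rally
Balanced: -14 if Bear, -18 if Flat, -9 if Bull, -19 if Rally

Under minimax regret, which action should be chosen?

Column bests: Bear=-10, Flat=-9, Bull=-9, Rally=-9.
Hedged regrets: 3, 4, 8, 0 → max 8
Equity regrets: 0, 0, 6, 1 → max 6
Bonds regrets: 2, 11, 8, 5 → max 11
Value regrets: 6, 9, 9, 1 → max 9
Balanced regrets: 4, 9, 0, 10 → max 10
Smallest max regret = 6 → Equity.

Equity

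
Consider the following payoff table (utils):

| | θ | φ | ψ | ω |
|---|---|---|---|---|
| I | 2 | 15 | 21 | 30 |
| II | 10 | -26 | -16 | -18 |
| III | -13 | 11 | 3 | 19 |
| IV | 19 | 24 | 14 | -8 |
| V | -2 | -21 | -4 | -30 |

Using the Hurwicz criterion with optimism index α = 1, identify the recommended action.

I: 1·30 + 0·2 = 30
II: 1·10 + 0·(-26) = 10
III: 1·19 + 0·(-13) = 19
IV: 1·24 + 0·(-8) = 24
V: 1·(-2) + 0·(-30) = -2
Highest Hurwicz score = 30 → I.

I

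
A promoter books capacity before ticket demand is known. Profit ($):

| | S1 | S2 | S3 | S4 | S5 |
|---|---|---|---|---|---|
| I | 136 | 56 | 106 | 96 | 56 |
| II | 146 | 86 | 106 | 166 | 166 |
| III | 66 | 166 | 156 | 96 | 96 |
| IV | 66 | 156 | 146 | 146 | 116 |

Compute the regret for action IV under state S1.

80

Best payoff under S1 is 146.
Regret = 146 − 66 = 80.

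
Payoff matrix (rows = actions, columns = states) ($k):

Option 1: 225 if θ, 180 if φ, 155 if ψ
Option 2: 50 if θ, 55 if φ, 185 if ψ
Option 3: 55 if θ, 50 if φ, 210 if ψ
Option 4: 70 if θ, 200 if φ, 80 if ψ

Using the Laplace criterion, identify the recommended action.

Option 1

Row averages: Option 1=560/3, Option 2=290/3, Option 3=105, Option 4=350/3
Highest average = 560/3 → Option 1.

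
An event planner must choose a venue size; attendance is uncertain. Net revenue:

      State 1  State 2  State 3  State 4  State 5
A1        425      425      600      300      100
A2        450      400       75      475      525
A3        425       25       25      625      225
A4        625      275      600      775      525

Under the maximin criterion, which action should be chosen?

Row minima: A1=100, A2=75, A3=25, A4=275
Best worst-case = 275 → A4.

A4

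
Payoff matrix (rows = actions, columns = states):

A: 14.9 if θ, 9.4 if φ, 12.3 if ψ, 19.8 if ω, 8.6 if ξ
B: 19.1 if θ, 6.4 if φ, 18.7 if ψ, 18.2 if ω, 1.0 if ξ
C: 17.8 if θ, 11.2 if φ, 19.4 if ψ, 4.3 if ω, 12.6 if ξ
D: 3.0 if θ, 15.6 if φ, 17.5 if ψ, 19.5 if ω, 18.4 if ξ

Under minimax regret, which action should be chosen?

A

Column bests: θ=19.1, φ=15.6, ψ=19.4, ω=19.8, ξ=18.4.
A regrets: 4.2, 6.2, 7.1, 0.0, 9.8 → max 9.8
B regrets: 0.0, 9.2, 0.7, 1.6, 17.4 → max 17.4
C regrets: 1.3, 4.4, 0.0, 15.5, 5.8 → max 15.5
D regrets: 16.1, 0.0, 1.9, 0.3, 0.0 → max 16.1
Smallest max regret = 9.8 → A.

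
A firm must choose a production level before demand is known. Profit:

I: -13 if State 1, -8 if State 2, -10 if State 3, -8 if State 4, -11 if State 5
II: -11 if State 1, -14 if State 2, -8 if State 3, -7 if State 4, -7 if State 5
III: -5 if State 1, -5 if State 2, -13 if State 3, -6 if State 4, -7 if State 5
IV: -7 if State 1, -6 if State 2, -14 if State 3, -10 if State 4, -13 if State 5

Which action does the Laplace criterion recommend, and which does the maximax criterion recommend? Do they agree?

laplace → III; maximax → III (agree)

Row averages: I=-10, II=-9.4, III=-7.2, IV=-10
Highest average = -7.2 → III.
Row maxima: I=-8, II=-7, III=-5, IV=-6
Best best-case = -5 → III.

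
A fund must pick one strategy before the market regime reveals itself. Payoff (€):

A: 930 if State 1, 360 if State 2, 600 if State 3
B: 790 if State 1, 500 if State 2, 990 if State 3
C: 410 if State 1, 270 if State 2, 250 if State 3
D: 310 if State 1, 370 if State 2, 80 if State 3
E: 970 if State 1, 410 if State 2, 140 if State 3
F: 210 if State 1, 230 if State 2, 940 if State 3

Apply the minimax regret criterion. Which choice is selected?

B

Column bests: State 1=970, State 2=500, State 3=990.
A regrets: 40, 140, 390 → max 390
B regrets: 180, 0, 0 → max 180
C regrets: 560, 230, 740 → max 740
D regrets: 660, 130, 910 → max 910
E regrets: 0, 90, 850 → max 850
F regrets: 760, 270, 50 → max 760
Smallest max regret = 180 → B.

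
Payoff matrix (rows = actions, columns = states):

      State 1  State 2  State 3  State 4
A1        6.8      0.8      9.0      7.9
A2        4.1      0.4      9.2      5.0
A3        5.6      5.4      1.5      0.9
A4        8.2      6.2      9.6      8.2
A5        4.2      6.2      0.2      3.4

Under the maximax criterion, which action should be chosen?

Row maxima: A1=9.0, A2=9.2, A3=5.6, A4=9.6, A5=6.2
Best best-case = 9.6 → A4.

A4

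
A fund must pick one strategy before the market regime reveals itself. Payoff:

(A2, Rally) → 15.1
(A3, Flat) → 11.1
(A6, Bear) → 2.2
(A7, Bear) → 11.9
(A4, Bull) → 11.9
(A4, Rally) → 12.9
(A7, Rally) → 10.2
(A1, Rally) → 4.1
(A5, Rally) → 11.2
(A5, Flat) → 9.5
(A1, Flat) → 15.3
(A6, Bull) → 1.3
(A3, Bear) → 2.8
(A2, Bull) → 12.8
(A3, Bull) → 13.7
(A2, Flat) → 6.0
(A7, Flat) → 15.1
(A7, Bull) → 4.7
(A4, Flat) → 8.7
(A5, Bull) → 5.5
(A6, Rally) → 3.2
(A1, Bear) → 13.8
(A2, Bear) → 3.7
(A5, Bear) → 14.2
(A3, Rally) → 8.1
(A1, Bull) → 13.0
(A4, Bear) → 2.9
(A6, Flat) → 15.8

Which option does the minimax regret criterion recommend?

A5

Column bests: Bear=14.2, Flat=15.8, Bull=13.7, Rally=15.1.
A1 regrets: 0.4, 0.5, 0.7, 11.0 → max 11.0
A2 regrets: 10.5, 9.8, 0.9, 0.0 → max 10.5
A3 regrets: 11.4, 4.7, 0.0, 7.0 → max 11.4
A4 regrets: 11.3, 7.1, 1.8, 2.2 → max 11.3
A5 regrets: 0.0, 6.3, 8.2, 3.9 → max 8.2
A6 regrets: 12.0, 0.0, 12.4, 11.9 → max 12.4
A7 regrets: 2.3, 0.7, 9.0, 4.9 → max 9.0
Smallest max regret = 8.2 → A5.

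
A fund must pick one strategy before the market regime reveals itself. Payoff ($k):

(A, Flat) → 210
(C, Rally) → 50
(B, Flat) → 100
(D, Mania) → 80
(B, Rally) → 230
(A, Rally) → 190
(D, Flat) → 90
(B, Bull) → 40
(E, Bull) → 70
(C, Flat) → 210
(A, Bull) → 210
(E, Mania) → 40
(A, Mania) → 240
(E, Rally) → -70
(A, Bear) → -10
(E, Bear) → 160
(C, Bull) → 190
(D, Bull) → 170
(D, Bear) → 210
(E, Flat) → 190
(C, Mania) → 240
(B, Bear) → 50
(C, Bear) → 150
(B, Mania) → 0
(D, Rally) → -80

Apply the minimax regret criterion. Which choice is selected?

Column bests: Bear=210, Flat=210, Bull=210, Rally=230, Mania=240.
A regrets: 220, 0, 0, 40, 0 → max 220
B regrets: 160, 110, 170, 0, 240 → max 240
C regrets: 60, 0, 20, 180, 0 → max 180
D regrets: 0, 120, 40, 310, 160 → max 310
E regrets: 50, 20, 140, 300, 200 → max 300
Smallest max regret = 180 → C.

C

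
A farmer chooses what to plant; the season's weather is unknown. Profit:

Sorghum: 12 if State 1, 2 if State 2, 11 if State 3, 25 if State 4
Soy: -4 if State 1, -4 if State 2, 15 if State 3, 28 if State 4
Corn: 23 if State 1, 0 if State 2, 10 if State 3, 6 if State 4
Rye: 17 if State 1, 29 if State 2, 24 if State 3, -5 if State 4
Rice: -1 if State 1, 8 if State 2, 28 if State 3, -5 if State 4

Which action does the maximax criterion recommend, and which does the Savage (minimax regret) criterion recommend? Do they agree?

maximax → Rye; minimax regret → Sorghum (disagree)

Row maxima: Sorghum=25, Soy=28, Corn=23, Rye=29, Rice=28
Best best-case = 29 → Rye.
Column bests: State 1=23, State 2=29, State 3=28, State 4=28.
Sorghum regrets: 11, 27, 17, 3 → max 27
Soy regrets: 27, 33, 13, 0 → max 33
Corn regrets: 0, 29, 18, 22 → max 29
Rye regrets: 6, 0, 4, 33 → max 33
Rice regrets: 24, 21, 0, 33 → max 33
Smallest max regret = 27 → Sorghum.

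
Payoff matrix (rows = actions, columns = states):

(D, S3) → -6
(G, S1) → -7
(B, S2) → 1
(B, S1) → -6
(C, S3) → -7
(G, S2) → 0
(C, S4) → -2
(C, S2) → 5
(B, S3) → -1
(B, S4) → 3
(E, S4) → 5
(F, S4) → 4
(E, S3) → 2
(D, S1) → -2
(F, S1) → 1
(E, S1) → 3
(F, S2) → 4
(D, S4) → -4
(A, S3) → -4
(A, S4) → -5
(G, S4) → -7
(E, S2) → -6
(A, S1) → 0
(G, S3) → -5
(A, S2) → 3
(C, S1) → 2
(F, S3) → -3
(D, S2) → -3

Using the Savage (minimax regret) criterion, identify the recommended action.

Column bests: S1=3, S2=5, S3=2, S4=5.
A regrets: 3, 2, 6, 10 → max 10
B regrets: 9, 4, 3, 2 → max 9
C regrets: 1, 0, 9, 7 → max 9
D regrets: 5, 8, 8, 9 → max 9
E regrets: 0, 11, 0, 0 → max 11
F regrets: 2, 1, 5, 1 → max 5
G regrets: 10, 5, 7, 12 → max 12
Smallest max regret = 5 → F.

F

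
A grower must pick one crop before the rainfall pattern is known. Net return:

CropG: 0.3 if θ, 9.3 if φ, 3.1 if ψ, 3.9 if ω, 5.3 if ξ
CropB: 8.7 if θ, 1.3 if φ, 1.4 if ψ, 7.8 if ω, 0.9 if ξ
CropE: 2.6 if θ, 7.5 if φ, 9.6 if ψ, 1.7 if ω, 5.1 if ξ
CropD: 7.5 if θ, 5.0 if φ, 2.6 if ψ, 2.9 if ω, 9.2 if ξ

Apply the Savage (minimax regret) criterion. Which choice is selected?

CropE

Column bests: θ=8.7, φ=9.3, ψ=9.6, ω=7.8, ξ=9.2.
CropG regrets: 8.4, 0.0, 6.5, 3.9, 3.9 → max 8.4
CropB regrets: 0.0, 8.0, 8.2, 0.0, 8.3 → max 8.3
CropE regrets: 6.1, 1.8, 0.0, 6.1, 4.1 → max 6.1
CropD regrets: 1.2, 4.3, 7.0, 4.9, 0.0 → max 7.0
Smallest max regret = 6.1 → CropE.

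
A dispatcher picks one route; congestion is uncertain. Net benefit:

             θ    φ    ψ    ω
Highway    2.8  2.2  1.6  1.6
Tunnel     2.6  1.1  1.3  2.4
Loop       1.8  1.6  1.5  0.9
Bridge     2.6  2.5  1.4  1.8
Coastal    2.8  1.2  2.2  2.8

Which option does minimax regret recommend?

Bridge

Column bests: θ=2.8, φ=2.5, ψ=2.2, ω=2.8.
Highway regrets: 0.0, 0.3, 0.6, 1.2 → max 1.2
Tunnel regrets: 0.2, 1.4, 0.9, 0.4 → max 1.4
Loop regrets: 1.0, 0.9, 0.7, 1.9 → max 1.9
Bridge regrets: 0.2, 0.0, 0.8, 1.0 → max 1.0
Coastal regrets: 0.0, 1.3, 0.0, 0.0 → max 1.3
Smallest max regret = 1.0 → Bridge.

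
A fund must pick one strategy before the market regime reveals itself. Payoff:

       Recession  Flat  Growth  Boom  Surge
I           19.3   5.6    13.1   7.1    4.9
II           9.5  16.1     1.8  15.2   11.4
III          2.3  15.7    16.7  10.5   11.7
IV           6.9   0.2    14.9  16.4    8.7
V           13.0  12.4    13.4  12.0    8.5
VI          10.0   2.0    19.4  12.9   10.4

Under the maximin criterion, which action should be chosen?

Row minima: I=4.9, II=1.8, III=2.3, IV=0.2, V=8.5, VI=2.0
Best worst-case = 8.5 → V.

V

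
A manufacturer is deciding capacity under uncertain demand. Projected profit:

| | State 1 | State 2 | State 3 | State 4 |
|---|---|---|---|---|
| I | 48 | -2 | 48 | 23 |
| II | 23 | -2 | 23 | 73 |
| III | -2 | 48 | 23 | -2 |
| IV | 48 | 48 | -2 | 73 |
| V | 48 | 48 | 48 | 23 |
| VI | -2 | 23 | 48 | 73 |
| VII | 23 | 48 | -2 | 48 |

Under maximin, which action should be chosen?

V

Row minima: I=-2, II=-2, III=-2, IV=-2, V=23, VI=-2, VII=-2
Best worst-case = 23 → V.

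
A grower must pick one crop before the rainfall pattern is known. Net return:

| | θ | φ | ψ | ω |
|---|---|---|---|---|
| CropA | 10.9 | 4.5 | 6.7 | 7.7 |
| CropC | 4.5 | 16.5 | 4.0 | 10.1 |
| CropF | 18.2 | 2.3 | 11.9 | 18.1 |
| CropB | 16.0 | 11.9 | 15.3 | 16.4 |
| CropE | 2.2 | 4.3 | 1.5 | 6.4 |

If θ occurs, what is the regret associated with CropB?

2.2

Best payoff under θ is 18.2.
Regret = 18.2 − 16.0 = 2.2.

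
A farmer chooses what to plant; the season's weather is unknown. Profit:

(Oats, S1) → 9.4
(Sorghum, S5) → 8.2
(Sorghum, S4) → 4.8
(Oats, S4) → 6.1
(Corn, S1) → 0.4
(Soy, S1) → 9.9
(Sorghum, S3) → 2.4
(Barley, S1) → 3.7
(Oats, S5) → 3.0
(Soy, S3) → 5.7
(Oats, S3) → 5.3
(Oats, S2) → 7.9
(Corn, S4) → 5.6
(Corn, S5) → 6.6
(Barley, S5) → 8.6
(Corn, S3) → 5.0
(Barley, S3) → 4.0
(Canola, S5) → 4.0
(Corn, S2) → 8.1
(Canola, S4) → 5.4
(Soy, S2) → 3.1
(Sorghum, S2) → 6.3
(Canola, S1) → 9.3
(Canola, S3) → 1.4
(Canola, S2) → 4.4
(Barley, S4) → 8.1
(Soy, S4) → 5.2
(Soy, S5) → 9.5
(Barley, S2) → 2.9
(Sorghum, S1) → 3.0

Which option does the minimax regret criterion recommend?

Soy

Column bests: S1=9.9, S2=8.1, S3=5.7, S4=8.1, S5=9.5.
Canola regrets: 0.6, 3.7, 4.3, 2.7, 5.5 → max 5.5
Sorghum regrets: 6.9, 1.8, 3.3, 3.3, 1.3 → max 6.9
Oats regrets: 0.5, 0.2, 0.4, 2.0, 6.5 → max 6.5
Soy regrets: 0.0, 5.0, 0.0, 2.9, 0.0 → max 5.0
Corn regrets: 9.5, 0.0, 0.7, 2.5, 2.9 → max 9.5
Barley regrets: 6.2, 5.2, 1.7, 0.0, 0.9 → max 6.2
Smallest max regret = 5.0 → Soy.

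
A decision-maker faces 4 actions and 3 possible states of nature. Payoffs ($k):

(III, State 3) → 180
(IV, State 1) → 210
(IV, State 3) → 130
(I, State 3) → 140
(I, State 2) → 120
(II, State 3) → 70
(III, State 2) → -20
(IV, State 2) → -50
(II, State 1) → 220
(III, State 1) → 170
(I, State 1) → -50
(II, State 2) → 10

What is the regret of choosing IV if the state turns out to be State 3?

Best payoff under State 3 is 180.
Regret = 180 − 130 = 50.

50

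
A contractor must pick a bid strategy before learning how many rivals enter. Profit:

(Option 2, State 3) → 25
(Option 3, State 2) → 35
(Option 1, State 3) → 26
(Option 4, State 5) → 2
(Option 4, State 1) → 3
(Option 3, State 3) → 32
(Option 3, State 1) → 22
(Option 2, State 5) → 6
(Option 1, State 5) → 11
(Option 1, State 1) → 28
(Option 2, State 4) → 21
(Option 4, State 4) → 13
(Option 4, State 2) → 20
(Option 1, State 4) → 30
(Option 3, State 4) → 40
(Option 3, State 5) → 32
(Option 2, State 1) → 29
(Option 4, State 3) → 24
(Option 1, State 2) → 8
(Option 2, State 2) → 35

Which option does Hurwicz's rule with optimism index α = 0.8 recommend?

Option 3

Option 1: 0.8·30 + 0.2·8 = 25.6
Option 2: 0.8·35 + 0.2·6 = 29.2
Option 3: 0.8·40 + 0.2·22 = 36.4
Option 4: 0.8·24 + 0.2·2 = 19.6
Highest Hurwicz score = 36.4 → Option 3.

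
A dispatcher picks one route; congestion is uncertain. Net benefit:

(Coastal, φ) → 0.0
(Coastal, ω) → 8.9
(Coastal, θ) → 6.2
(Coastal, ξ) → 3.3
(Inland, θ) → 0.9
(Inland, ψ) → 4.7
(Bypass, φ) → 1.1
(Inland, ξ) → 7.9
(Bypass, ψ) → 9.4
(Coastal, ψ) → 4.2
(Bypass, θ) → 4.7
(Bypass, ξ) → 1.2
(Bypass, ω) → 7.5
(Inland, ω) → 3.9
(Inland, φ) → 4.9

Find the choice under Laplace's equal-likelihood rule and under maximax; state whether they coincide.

Row averages: Coastal=4.52, Bypass=4.78, Inland=4.46
Highest average = 4.78 → Bypass.
Row maxima: Coastal=8.9, Bypass=9.4, Inland=7.9
Best best-case = 9.4 → Bypass.

laplace → Bypass; maximax → Bypass (agree)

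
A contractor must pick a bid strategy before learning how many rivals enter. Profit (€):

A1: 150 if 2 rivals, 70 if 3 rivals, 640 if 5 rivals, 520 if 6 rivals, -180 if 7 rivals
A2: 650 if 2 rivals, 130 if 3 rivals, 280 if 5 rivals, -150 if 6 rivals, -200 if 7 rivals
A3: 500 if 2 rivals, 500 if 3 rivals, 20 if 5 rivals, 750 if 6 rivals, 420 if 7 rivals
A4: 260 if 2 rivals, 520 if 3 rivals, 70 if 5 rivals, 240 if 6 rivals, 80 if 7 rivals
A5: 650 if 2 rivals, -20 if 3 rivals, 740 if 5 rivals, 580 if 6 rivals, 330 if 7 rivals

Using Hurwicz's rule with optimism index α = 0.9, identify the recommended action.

A1: 0.9·640 + 0.1·(-180) = 558
A2: 0.9·650 + 0.1·(-200) = 565
A3: 0.9·750 + 0.1·20 = 677
A4: 0.9·520 + 0.1·70 = 475
A5: 0.9·740 + 0.1·(-20) = 664
Highest Hurwicz score = 677 → A3.

A3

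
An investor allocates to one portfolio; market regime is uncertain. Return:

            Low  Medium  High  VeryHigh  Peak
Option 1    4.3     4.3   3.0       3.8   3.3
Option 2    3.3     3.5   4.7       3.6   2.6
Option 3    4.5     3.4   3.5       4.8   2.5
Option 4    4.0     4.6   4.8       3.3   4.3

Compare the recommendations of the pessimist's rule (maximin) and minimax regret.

maximin → Option 4; minimax regret → Option 4 (agree)

Row minima: Option 1=3.0, Option 2=2.6, Option 3=2.5, Option 4=3.3
Best worst-case = 3.3 → Option 4.
Column bests: Low=4.5, Medium=4.6, High=4.8, VeryHigh=4.8, Peak=4.3.
Option 1 regrets: 0.2, 0.3, 1.8, 1.0, 1.0 → max 1.8
Option 2 regrets: 1.2, 1.1, 0.1, 1.2, 1.7 → max 1.7
Option 3 regrets: 0.0, 1.2, 1.3, 0.0, 1.8 → max 1.8
Option 4 regrets: 0.5, 0.0, 0.0, 1.5, 0.0 → max 1.5
Smallest max regret = 1.5 → Option 4.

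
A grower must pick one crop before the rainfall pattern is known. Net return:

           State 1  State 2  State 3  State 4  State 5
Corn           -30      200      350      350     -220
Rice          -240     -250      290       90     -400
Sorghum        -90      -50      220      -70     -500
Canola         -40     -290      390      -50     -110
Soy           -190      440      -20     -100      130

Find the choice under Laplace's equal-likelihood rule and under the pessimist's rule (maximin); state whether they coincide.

Row averages: Corn=130, Rice=-102, Sorghum=-98, Canola=-20, Soy=52
Highest average = 130 → Corn.
Row minima: Corn=-220, Rice=-400, Sorghum=-500, Canola=-290, Soy=-190
Best worst-case = -190 → Soy.

laplace → Corn; maximin → Soy (disagree)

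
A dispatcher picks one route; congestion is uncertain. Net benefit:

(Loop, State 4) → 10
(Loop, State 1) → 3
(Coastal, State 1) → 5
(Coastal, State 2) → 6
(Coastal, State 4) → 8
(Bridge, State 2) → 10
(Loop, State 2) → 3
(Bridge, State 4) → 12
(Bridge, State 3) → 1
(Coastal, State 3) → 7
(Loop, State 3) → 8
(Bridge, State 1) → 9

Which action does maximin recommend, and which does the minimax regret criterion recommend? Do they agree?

maximin → Coastal; minimax regret → Coastal (agree)

Row minima: Loop=3, Bridge=1, Coastal=5
Best worst-case = 5 → Coastal.
Column bests: State 1=9, State 2=10, State 3=8, State 4=12.
Loop regrets: 6, 7, 0, 2 → max 7
Bridge regrets: 0, 0, 7, 0 → max 7
Coastal regrets: 4, 4, 1, 4 → max 4
Smallest max regret = 4 → Coastal.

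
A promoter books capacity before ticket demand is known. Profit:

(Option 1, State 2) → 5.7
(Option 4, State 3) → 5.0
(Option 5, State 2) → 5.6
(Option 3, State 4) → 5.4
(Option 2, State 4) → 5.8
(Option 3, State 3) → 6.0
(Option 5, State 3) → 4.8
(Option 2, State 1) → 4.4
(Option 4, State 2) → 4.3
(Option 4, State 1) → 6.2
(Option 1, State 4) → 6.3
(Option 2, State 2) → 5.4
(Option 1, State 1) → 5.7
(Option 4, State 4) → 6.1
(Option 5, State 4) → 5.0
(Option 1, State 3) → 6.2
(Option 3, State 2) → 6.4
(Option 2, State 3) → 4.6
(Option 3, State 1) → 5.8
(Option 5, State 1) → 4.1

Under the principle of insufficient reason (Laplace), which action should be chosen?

Row averages: Option 1=5.975, Option 2=5.05, Option 3=5.9, Option 4=5.4, Option 5=4.875
Highest average = 5.975 → Option 1.

Option 1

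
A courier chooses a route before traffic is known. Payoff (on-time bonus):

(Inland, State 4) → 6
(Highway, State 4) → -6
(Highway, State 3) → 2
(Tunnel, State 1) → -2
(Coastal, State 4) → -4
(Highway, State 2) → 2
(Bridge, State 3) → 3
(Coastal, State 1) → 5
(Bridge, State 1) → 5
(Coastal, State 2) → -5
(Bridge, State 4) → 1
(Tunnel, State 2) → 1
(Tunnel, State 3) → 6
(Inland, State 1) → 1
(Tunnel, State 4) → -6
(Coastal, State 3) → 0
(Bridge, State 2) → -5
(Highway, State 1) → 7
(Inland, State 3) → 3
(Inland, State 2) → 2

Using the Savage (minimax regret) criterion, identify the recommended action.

Column bests: State 1=7, State 2=2, State 3=6, State 4=6.
Bridge regrets: 2, 7, 3, 5 → max 7
Highway regrets: 0, 0, 4, 12 → max 12
Tunnel regrets: 9, 1, 0, 12 → max 12
Coastal regrets: 2, 7, 6, 10 → max 10
Inland regrets: 6, 0, 3, 0 → max 6
Smallest max regret = 6 → Inland.

Inland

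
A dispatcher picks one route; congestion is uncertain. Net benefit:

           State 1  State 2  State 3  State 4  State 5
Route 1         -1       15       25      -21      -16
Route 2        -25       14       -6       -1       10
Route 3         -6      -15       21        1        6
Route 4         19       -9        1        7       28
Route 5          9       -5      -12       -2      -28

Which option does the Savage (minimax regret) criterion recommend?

Route 4

Column bests: State 1=19, State 2=15, State 3=25, State 4=7, State 5=28.
Route 1 regrets: 20, 0, 0, 28, 44 → max 44
Route 2 regrets: 44, 1, 31, 8, 18 → max 44
Route 3 regrets: 25, 30, 4, 6, 22 → max 30
Route 4 regrets: 0, 24, 24, 0, 0 → max 24
Route 5 regrets: 10, 20, 37, 9, 56 → max 56
Smallest max regret = 24 → Route 4.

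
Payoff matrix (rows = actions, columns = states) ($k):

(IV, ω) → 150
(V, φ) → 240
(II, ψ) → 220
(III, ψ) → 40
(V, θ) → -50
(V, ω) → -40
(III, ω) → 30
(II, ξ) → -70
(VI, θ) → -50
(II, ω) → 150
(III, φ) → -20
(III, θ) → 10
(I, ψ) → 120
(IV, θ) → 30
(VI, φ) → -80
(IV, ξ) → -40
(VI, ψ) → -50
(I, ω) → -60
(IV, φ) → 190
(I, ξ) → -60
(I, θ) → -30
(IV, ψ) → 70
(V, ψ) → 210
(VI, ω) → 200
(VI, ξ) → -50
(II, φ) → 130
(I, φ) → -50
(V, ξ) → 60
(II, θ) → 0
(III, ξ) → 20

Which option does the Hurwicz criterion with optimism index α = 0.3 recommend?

V

I: 0.3·120 + 0.7·(-60) = -6
II: 0.3·220 + 0.7·(-70) = 17
III: 0.3·40 + 0.7·(-20) = -2
IV: 0.3·190 + 0.7·(-40) = 29
V: 0.3·240 + 0.7·(-50) = 37
VI: 0.3·200 + 0.7·(-80) = 4
Highest Hurwicz score = 37 → V.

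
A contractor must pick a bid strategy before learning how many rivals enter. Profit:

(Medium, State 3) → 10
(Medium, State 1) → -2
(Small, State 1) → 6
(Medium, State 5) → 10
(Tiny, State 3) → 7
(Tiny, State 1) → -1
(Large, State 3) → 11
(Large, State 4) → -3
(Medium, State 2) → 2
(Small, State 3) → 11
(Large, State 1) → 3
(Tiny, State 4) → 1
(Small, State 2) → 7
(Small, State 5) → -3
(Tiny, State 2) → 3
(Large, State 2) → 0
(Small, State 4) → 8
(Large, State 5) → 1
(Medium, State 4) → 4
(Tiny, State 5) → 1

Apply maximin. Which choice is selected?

Tiny

Row minima: Tiny=-1, Small=-3, Medium=-2, Large=-3
Best worst-case = -1 → Tiny.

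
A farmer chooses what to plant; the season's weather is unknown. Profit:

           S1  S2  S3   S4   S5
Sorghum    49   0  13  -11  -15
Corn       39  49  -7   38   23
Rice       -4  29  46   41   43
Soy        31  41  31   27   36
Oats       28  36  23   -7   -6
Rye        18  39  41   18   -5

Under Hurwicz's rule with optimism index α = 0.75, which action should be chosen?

Sorghum: 0.75·49 + 0.25·(-15) = 33
Corn: 0.75·49 + 0.25·(-7) = 35
Rice: 0.75·46 + 0.25·(-4) = 33.5
Soy: 0.75·41 + 0.25·27 = 37.5
Oats: 0.75·36 + 0.25·(-7) = 25.25
Rye: 0.75·41 + 0.25·(-5) = 29.5
Highest Hurwicz score = 37.5 → Soy.

Soy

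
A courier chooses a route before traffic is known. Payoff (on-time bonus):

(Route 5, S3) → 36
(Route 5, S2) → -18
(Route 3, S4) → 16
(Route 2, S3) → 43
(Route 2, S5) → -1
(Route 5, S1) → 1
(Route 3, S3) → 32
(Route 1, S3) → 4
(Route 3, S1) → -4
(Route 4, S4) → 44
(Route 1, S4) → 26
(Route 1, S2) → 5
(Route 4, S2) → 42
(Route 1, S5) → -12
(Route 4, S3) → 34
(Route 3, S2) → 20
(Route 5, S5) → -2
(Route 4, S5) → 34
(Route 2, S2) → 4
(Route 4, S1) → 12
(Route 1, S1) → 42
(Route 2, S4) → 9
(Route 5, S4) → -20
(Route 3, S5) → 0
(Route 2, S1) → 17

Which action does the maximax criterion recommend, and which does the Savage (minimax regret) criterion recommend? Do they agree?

maximax → Route 4; minimax regret → Route 4 (agree)

Row maxima: Route 1=42, Route 2=43, Route 3=32, Route 4=44, Route 5=36
Best best-case = 44 → Route 4.
Column bests: S1=42, S2=42, S3=43, S4=44, S5=34.
Route 1 regrets: 0, 37, 39, 18, 46 → max 46
Route 2 regrets: 25, 38, 0, 35, 35 → max 38
Route 3 regrets: 46, 22, 11, 28, 34 → max 46
Route 4 regrets: 30, 0, 9, 0, 0 → max 30
Route 5 regrets: 41, 60, 7, 64, 36 → max 64
Smallest max regret = 30 → Route 4.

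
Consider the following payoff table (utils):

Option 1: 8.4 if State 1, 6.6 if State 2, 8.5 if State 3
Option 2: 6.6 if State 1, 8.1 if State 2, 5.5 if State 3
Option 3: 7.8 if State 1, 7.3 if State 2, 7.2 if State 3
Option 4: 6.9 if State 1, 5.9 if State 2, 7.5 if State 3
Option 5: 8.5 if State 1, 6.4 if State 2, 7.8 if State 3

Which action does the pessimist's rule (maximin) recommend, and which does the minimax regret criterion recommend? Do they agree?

maximin → Option 3; minimax regret → Option 3 (agree)

Row minima: Option 1=6.6, Option 2=5.5, Option 3=7.2, Option 4=5.9, Option 5=6.4
Best worst-case = 7.2 → Option 3.
Column bests: State 1=8.5, State 2=8.1, State 3=8.5.
Option 1 regrets: 0.1, 1.5, 0.0 → max 1.5
Option 2 regrets: 1.9, 0.0, 3.0 → max 3.0
Option 3 regrets: 0.7, 0.8, 1.3 → max 1.3
Option 4 regrets: 1.6, 2.2, 1.0 → max 2.2
Option 5 regrets: 0.0, 1.7, 0.7 → max 1.7
Smallest max regret = 1.3 → Option 3.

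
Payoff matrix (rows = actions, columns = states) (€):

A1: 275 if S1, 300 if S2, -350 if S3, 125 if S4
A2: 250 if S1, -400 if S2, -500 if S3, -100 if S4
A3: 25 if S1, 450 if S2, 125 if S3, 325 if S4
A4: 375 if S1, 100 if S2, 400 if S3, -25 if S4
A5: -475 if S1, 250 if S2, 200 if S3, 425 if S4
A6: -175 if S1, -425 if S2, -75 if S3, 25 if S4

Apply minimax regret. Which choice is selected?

Column bests: S1=375, S2=450, S3=400, S4=425.
A1 regrets: 100, 150, 750, 300 → max 750
A2 regrets: 125, 850, 900, 525 → max 900
A3 regrets: 350, 0, 275, 100 → max 350
A4 regrets: 0, 350, 0, 450 → max 450
A5 regrets: 850, 200, 200, 0 → max 850
A6 regrets: 550, 875, 475, 400 → max 875
Smallest max regret = 350 → A3.

A3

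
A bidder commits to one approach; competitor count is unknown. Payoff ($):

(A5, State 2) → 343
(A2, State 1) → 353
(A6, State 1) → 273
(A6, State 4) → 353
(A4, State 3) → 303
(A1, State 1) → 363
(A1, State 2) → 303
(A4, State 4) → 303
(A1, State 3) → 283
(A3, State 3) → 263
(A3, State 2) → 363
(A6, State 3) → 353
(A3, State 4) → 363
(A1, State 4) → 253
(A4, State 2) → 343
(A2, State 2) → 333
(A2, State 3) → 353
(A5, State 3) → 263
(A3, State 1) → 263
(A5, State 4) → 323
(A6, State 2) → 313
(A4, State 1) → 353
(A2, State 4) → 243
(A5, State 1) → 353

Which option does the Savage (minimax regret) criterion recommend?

A4

Column bests: State 1=363, State 2=363, State 3=353, State 4=363.
A1 regrets: 0, 60, 70, 110 → max 110
A2 regrets: 10, 30, 0, 120 → max 120
A3 regrets: 100, 0, 90, 0 → max 100
A4 regrets: 10, 20, 50, 60 → max 60
A5 regrets: 10, 20, 90, 40 → max 90
A6 regrets: 90, 50, 0, 10 → max 90
Smallest max regret = 60 → A4.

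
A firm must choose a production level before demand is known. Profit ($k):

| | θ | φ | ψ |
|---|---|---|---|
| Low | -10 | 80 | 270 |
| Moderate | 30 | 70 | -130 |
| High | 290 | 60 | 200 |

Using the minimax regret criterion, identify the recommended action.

Column bests: θ=290, φ=80, ψ=270.
Low regrets: 300, 0, 0 → max 300
Moderate regrets: 260, 10, 400 → max 400
High regrets: 0, 20, 70 → max 70
Smallest max regret = 70 → High.

High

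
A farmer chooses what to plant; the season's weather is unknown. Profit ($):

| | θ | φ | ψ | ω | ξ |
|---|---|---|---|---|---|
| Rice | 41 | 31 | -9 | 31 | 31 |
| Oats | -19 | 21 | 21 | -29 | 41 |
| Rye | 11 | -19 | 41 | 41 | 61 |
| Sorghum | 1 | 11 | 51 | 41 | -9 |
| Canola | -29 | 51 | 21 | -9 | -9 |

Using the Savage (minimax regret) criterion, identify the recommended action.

Rice

Column bests: θ=41, φ=51, ψ=51, ω=41, ξ=61.
Rice regrets: 0, 20, 60, 10, 30 → max 60
Oats regrets: 60, 30, 30, 70, 20 → max 70
Rye regrets: 30, 70, 10, 0, 0 → max 70
Sorghum regrets: 40, 40, 0, 0, 70 → max 70
Canola regrets: 70, 0, 30, 50, 70 → max 70
Smallest max regret = 60 → Rice.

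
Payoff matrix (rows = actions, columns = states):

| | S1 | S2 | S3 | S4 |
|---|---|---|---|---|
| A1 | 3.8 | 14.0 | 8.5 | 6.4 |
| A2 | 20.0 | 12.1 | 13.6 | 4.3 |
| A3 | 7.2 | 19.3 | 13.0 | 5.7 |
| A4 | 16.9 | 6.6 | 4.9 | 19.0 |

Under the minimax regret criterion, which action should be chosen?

A4

Column bests: S1=20.0, S2=19.3, S3=13.6, S4=19.0.
A1 regrets: 16.2, 5.3, 5.1, 12.6 → max 16.2
A2 regrets: 0.0, 7.2, 0.0, 14.7 → max 14.7
A3 regrets: 12.8, 0.0, 0.6, 13.3 → max 13.3
A4 regrets: 3.1, 12.7, 8.7, 0.0 → max 12.7
Smallest max regret = 12.7 → A4.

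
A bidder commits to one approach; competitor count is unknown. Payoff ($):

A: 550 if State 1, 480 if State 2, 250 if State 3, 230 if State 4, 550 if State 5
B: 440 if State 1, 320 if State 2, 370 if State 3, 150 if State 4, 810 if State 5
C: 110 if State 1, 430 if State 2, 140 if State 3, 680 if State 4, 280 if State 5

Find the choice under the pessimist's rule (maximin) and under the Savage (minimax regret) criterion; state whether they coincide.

Row minima: A=230, B=150, C=110
Best worst-case = 230 → A.
Column bests: State 1=550, State 2=480, State 3=370, State 4=680, State 5=810.
A regrets: 0, 0, 120, 450, 260 → max 450
B regrets: 110, 160, 0, 530, 0 → max 530
C regrets: 440, 50, 230, 0, 530 → max 530
Smallest max regret = 450 → A.

maximin → A; minimax regret → A (agree)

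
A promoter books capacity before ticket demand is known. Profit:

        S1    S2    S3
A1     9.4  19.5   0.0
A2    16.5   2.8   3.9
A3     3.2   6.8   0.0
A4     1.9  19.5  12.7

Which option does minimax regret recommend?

A1

Column bests: S1=16.5, S2=19.5, S3=12.7.
A1 regrets: 7.1, 0.0, 12.7 → max 12.7
A2 regrets: 0.0, 16.7, 8.8 → max 16.7
A3 regrets: 13.3, 12.7, 12.7 → max 13.3
A4 regrets: 14.6, 0.0, 0.0 → max 14.6
Smallest max regret = 12.7 → A1.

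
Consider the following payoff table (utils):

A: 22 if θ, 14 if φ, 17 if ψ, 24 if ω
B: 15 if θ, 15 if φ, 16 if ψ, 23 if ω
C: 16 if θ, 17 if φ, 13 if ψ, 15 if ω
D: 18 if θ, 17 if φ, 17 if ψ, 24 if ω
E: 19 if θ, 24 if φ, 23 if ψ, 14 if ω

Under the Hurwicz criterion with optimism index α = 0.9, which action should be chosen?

D

A: 0.9·24 + 0.1·14 = 23
B: 0.9·23 + 0.1·15 = 22.2
C: 0.9·17 + 0.1·13 = 16.6
D: 0.9·24 + 0.1·17 = 23.3
E: 0.9·24 + 0.1·14 = 23
Highest Hurwicz score = 23.3 → D.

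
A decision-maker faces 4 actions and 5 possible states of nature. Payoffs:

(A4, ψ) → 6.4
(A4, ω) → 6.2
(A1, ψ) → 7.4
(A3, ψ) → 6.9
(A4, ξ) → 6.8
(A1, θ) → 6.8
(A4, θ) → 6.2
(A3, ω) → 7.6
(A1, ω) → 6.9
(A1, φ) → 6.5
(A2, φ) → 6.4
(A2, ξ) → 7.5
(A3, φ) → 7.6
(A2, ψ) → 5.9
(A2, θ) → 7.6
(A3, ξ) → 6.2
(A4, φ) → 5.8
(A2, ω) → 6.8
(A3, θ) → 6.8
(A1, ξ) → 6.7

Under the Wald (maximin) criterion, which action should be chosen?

Row minima: A1=6.5, A2=5.9, A3=6.2, A4=5.8
Best worst-case = 6.5 → A1.

A1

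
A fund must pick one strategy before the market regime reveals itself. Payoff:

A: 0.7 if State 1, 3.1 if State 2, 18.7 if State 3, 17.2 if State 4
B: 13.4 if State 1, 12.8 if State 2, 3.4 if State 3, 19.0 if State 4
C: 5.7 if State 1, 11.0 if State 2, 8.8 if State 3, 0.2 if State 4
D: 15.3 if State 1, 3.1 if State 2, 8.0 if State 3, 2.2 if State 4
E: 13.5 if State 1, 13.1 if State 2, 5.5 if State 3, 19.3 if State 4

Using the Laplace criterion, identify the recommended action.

Row averages: A=9.925, B=12.15, C=6.425, D=7.15, E=12.85
Highest average = 12.85 → E.

E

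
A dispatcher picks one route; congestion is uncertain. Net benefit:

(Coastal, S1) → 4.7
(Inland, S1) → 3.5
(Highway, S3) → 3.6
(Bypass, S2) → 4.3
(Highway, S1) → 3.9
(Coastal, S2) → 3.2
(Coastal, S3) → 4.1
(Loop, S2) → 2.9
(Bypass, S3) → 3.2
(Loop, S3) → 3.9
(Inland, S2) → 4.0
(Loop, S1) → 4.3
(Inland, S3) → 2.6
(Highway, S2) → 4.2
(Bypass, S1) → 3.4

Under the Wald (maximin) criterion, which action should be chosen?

Highway

Row minima: Bypass=3.2, Inland=2.6, Loop=2.9, Highway=3.6, Coastal=3.2
Best worst-case = 3.6 → Highway.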